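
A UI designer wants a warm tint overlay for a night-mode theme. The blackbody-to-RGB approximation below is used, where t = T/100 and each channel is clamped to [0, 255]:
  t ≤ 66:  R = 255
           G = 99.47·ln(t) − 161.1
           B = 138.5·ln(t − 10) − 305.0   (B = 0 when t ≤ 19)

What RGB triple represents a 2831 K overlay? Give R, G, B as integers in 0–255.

t = 2831/100 = 28.31; the t ≤ 66 branch applies.
R = 255 by definition for t ≤ 66.
G = 99.47·ln 28.31 − 161.1 = 99.47·3.3432 − 161.1 = 171.450.
B = 138.5·ln(28.31 − 10) − 305.0 = 138.5·ln 18.31 − 305.0 = 138.5·2.9074 − 305.0 = 97.681.
Rounded: (255, 171, 98).

R=255, G=171, B=98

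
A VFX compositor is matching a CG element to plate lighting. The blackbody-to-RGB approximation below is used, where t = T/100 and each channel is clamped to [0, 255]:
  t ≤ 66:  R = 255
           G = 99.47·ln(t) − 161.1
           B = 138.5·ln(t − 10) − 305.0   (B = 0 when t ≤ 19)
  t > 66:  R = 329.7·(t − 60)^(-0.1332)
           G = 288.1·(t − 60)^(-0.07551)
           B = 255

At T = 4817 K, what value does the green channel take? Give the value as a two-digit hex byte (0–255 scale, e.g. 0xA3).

0xE0

t = 4817/100 = 48.17; the t ≤ 66 branch applies.
G = 99.47·ln 48.17 − 161.1 = 99.47·3.8747 − 161.1 = 224.320.
Rounded: 224; in hex, 0xE0.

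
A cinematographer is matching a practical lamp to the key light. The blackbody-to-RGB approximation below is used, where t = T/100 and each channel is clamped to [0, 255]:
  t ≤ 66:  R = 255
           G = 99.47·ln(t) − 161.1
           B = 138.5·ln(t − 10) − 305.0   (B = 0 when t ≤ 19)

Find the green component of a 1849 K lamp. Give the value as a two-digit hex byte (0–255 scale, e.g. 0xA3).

t = 1849/100 = 18.49; the t ≤ 66 branch applies.
G = 99.47·ln 18.49 − 161.1 = 99.47·2.9172 − 161.1 = 129.077.
Rounded: 129; in hex, 0x81.

0x81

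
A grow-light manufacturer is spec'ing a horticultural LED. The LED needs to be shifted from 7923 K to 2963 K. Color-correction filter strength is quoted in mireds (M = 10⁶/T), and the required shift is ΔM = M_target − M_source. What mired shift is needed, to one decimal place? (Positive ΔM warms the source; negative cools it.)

M_source = 10⁶/7923 = 126.215; M_target = 10⁶/2963 = 337.496.
ΔM = 337.496 − 126.215 = 211.281 → +211.3 mireds, a warming shift.

+211.3 mireds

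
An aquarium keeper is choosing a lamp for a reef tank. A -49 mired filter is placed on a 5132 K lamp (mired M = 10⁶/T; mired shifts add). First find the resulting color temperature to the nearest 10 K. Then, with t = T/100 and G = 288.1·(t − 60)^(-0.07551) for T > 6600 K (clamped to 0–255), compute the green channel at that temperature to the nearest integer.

M_in = 10⁶/5132 = 194.86; M_out = 194.86 + (-49) = 145.86.
T_out = 10⁶/145.86 = 6856.1 K → 6860 K; t = 68.6.
G = 288.1·(68.6 − 60)^(-0.07551) = 288.1·8.6^(-0.07551) = 288.1·0.85003 = 244.895.
Rounded: 245.

245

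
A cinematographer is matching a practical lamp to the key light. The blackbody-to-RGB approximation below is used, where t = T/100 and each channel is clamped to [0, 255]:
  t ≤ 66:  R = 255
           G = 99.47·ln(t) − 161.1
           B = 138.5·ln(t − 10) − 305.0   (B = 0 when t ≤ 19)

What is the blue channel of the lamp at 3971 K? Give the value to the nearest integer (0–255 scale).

165

t = 3971/100 = 39.71; the t ≤ 66 branch applies.
B = 138.5·ln(39.71 − 10) − 305.0 = 138.5·ln 29.71 − 305.0 = 138.5·3.3915 − 305.0 = 164.720.
Rounded: 165.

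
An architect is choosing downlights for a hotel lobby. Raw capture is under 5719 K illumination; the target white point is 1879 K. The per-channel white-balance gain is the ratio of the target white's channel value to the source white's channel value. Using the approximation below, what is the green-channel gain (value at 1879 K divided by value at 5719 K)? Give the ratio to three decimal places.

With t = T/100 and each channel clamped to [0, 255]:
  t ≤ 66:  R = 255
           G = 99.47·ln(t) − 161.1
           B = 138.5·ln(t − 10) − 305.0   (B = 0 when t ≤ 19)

0.541

At 5719 K (t = 57.19):
  G = 99.47·ln 57.19 − 161.1 = 99.47·4.0464 − 161.1 = 241.393.
At 1879 K (t = 18.79):
  G = 99.47·ln 18.79 − 161.1 = 99.47·2.9333 − 161.1 = 130.678.
Gain = 130.678 / 241.393 = 0.5413 → 0.541.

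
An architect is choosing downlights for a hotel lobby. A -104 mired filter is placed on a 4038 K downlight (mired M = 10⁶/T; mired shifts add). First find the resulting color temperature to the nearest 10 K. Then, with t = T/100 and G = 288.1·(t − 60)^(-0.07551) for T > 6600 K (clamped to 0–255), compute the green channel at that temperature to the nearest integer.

243

M_in = 10⁶/4038 = 247.65; M_out = 247.65 + (-104) = 143.65.
T_out = 10⁶/143.65 = 6961.5 K → 6960 K; t = 69.6.
G = 288.1·(69.6 − 60)^(-0.07551) = 288.1·9.6^(-0.07551) = 288.1·0.84300 = 242.869.
Rounded: 243.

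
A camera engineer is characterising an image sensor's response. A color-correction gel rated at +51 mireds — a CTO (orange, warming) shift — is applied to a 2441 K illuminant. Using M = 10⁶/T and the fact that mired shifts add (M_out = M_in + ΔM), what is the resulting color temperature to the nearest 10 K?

M_in = 10⁶/2441 = 409.67 mireds.
M_out = 409.67 + (+51) = 460.67 mireds.
T_out = 10⁶/460.67 = 2170.8 K → 2170 K.

2170 K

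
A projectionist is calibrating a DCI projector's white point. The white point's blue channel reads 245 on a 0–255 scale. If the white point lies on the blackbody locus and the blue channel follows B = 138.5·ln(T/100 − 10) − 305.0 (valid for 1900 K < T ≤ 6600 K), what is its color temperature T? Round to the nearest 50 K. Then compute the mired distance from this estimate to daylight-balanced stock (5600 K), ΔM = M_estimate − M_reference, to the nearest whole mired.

-20 mireds

ln(t − 10) = (245 + 305.0) / 138.5 = 3.9711.
t − 10 = e^3.9711 = 53.044, so t = 63.044.
T = 100·t = 6304 K → 6300 K to the nearest 50 K.
M_estimate = 10⁶/6300 = 158.73; M_reference = 10⁶/5600 = 178.57.
ΔM = 158.73 − 178.57 = -19.84 → -20 mireds.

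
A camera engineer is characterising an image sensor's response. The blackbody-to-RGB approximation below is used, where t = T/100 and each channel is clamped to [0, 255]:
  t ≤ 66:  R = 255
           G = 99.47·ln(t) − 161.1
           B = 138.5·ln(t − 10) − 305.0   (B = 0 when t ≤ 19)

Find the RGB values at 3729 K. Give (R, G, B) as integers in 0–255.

(255, 199, 153)

t = 3729/100 = 37.29; the t ≤ 66 branch applies.
R = 255 by definition for t ≤ 66.
G = 99.47·ln 37.29 − 161.1 = 99.47·3.6187 − 161.1 = 198.855.
B = 138.5·ln(37.29 − 10) − 305.0 = 138.5·ln 27.29 − 305.0 = 138.5·3.3065 − 305.0 = 152.953.
Rounded: (255, 199, 153).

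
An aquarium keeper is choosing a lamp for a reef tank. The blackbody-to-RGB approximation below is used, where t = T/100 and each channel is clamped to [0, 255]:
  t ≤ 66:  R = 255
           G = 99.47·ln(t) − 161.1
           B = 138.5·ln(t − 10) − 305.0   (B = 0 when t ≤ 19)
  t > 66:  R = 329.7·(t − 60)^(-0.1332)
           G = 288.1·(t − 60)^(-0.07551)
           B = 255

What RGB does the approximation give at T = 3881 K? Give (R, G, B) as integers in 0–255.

t = 3881/100 = 38.81; the t ≤ 66 branch applies.
R = 255 by definition for t ≤ 66.
G = 99.47·ln 38.81 − 161.1 = 99.47·3.6587 − 161.1 = 202.829.
B = 138.5·ln(38.81 − 10) − 305.0 = 138.5·ln 28.81 − 305.0 = 138.5·3.3607 − 305.0 = 160.460.
Rounded: (255, 203, 160).

(255, 203, 160)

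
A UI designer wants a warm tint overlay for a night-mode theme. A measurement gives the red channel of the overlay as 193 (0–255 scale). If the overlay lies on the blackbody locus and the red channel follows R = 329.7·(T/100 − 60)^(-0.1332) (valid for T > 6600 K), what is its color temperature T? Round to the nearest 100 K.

(t − 60)^(-0.1332) = 193/329.7 = 0.58538.
t − 60 = 0.58538^(1/-0.1332) = 0.58538^(-7.508) = 55.713, so t = 115.713.
T = 100·t = 11571 K → 11600 K to the nearest 100 K.

11600 K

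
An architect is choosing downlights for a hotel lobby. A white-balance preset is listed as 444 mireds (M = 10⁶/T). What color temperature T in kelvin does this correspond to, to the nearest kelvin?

T = 10⁶ / 444 = 2252.25 K → 2252 K.

2252 K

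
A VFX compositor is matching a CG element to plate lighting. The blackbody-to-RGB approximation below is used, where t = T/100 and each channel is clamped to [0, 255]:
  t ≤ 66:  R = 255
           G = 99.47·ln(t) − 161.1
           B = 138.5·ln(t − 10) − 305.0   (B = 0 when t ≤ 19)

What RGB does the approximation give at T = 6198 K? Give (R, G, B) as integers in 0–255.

t = 6198/100 = 61.98; the t ≤ 66 branch applies.
R = 255 by definition for t ≤ 66.
G = 99.47·ln 61.98 − 161.1 = 99.47·4.1268 − 161.1 = 249.394.
B = 138.5·ln(61.98 − 10) − 305.0 = 138.5·ln 51.98 − 305.0 = 138.5·3.9509 − 305.0 = 242.194.
Rounded: (255, 249, 242).

(255, 249, 242)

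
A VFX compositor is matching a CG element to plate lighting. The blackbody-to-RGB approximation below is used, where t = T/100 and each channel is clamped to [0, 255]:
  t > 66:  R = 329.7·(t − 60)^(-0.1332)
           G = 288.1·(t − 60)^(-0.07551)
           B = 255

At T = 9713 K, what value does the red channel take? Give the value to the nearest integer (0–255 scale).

t = 9713/100 = 97.13; the t > 66 branch applies.
R = 329.7·(97.13 − 60)^(-0.1332) = 329.7·37.13^(-0.1332) = 329.7·0.61789 = 203.719.
Rounded: 204.

204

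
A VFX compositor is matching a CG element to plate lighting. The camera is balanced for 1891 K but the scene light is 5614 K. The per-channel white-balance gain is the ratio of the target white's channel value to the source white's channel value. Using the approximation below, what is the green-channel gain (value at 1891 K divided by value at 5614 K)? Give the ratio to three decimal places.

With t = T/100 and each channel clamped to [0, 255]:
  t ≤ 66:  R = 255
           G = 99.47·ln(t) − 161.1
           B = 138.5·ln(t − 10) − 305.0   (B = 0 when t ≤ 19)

At 5614 K (t = 56.14):
  G = 99.47·ln 56.14 − 161.1 = 99.47·4.0278 − 161.1 = 239.550.
At 1891 K (t = 18.91):
  G = 99.47·ln 18.91 − 161.1 = 99.47·2.9397 − 161.1 = 131.311.
Gain = 131.311 / 239.550 = 0.5482 → 0.548.

0.548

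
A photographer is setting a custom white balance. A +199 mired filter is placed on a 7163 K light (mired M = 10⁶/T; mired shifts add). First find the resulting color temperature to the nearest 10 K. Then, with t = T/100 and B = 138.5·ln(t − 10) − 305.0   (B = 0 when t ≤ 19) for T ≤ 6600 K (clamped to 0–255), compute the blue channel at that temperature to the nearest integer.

106

M_in = 10⁶/7163 = 139.61; M_out = 139.61 + (+199) = 338.61.
T_out = 10⁶/338.61 = 2953.3 K → 2950 K; t = 29.5.
B = 138.5·ln(29.5 − 10) − 305.0 = 138.5·ln 19.5 − 305.0 = 138.5·2.9704 − 305.0 = 106.402.
Rounded: 106.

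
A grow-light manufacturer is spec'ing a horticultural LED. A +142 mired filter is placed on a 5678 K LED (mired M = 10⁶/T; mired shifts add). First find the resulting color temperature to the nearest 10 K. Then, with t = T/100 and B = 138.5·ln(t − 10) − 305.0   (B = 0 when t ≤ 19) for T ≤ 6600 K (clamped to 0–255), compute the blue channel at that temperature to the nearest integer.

119

M_in = 10⁶/5678 = 176.12; M_out = 176.12 + (+142) = 318.12.
T_out = 10⁶/318.12 = 3143.5 K → 3140 K; t = 31.4.
B = 138.5·ln(31.4 − 10) − 305.0 = 138.5·ln 21.4 − 305.0 = 138.5·3.0634 − 305.0 = 119.280.
Rounded: 119.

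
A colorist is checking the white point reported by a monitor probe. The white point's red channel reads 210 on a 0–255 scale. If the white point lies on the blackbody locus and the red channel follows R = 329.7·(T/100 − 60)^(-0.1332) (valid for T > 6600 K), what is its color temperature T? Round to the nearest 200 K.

9000 K

(t − 60)^(-0.1332) = 210/329.7 = 0.63694.
t − 60 = 0.63694^(1/-0.1332) = 0.63694^(-7.508) = 29.561, so t = 89.561.
T = 100·t = 8956 K → 9000 K to the nearest 200 K.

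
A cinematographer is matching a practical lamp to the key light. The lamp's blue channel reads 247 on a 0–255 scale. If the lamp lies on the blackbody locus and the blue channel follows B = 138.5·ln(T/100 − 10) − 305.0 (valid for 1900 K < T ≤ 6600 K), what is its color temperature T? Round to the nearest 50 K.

6400 K

ln(t − 10) = (247 + 305.0) / 138.5 = 3.9856.
t − 10 = e^3.9856 = 53.815, so t = 63.815.
T = 100·t = 6382 K → 6400 K to the nearest 50 K.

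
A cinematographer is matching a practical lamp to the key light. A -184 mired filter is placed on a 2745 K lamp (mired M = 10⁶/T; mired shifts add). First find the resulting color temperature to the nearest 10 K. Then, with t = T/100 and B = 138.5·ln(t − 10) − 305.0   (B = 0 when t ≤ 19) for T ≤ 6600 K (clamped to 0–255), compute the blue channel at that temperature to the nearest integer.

224

M_in = 10⁶/2745 = 364.30; M_out = 364.30 + (-184) = 180.30.
T_out = 10⁶/180.30 = 5546.4 K → 5550 K; t = 55.5.
B = 138.5·ln(55.5 − 10) − 305.0 = 138.5·ln 45.5 − 305.0 = 138.5·3.8177 − 305.0 = 223.753.
Rounded: 224.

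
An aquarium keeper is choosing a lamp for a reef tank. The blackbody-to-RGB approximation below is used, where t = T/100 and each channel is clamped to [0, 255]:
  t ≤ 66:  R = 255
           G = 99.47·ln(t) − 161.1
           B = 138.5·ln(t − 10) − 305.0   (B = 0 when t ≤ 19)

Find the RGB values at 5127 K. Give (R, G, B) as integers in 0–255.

(255, 231, 210)

t = 5127/100 = 51.27; the t ≤ 66 branch applies.
R = 255 by definition for t ≤ 66.
G = 99.47·ln 51.27 − 161.1 = 99.47·3.9371 − 161.1 = 230.524.
B = 138.5·ln(51.27 − 10) − 305.0 = 138.5·ln 41.27 − 305.0 = 138.5·3.7201 − 305.0 = 210.239.
Rounded: (255, 231, 210).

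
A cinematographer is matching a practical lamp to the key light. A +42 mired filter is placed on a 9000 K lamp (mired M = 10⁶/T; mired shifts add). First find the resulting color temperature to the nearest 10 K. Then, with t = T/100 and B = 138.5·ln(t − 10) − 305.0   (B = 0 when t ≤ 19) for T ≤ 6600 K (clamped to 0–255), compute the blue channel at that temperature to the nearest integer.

M_in = 10⁶/9000 = 111.11; M_out = 111.11 + (+42) = 153.11.
T_out = 10⁶/153.11 = 6531.2 K → 6530 K; t = 65.3.
B = 138.5·ln(65.3 − 10) − 305.0 = 138.5·ln 55.3 − 305.0 = 138.5·4.0128 − 305.0 = 250.769.
Rounded: 251.

251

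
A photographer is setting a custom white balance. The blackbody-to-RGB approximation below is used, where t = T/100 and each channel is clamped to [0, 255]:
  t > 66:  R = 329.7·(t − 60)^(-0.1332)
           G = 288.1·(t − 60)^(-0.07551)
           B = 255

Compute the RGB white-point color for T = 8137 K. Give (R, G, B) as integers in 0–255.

(219, 229, 255)

t = 8137/100 = 81.37; the t > 66 branch applies.
R = 329.7·(81.37 − 60)^(-0.1332) = 329.7·21.37^(-0.1332) = 329.7·0.66507 = 219.275.
G = 288.1·(81.37 − 60)^(-0.07551) = 288.1·21.37^(-0.07551) = 288.1·0.79357 = 228.628.
B = 255 by definition for t > 66.
Rounded: (219, 229, 255).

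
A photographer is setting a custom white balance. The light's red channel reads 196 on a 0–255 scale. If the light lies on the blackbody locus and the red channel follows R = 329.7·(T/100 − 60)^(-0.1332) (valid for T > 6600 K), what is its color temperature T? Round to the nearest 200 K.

11000 K

(t − 60)^(-0.1332) = 196/329.7 = 0.59448.
t − 60 = 0.59448^(1/-0.1332) = 0.59448^(-7.508) = 49.621, so t = 109.621.
T = 100·t = 10962 K → 11000 K to the nearest 200 K.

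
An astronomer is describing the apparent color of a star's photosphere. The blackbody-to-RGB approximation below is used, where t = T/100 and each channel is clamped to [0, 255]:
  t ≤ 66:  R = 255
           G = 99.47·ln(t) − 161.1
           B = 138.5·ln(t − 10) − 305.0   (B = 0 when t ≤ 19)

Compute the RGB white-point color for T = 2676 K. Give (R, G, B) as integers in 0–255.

(255, 166, 85)

t = 2676/100 = 26.76; the t ≤ 66 branch applies.
R = 255 by definition for t ≤ 66.
G = 99.47·ln 26.76 − 161.1 = 99.47·3.2869 − 161.1 = 165.849.
B = 138.5·ln(26.76 − 10) − 305.0 = 138.5·ln 16.76 − 305.0 = 138.5·2.8190 − 305.0 = 85.431.
Rounded: (255, 166, 85).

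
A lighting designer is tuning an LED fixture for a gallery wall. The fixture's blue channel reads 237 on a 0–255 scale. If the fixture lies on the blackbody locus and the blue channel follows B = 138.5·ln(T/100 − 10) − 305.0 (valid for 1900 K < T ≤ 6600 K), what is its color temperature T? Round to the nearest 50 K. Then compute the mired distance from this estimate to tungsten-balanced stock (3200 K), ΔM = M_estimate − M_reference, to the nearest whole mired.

ln(t − 10) = (237 + 305.0) / 138.5 = 3.9134.
t − 10 = e^3.9134 = 50.067, so t = 60.067.
T = 100·t = 6007 K → 6000 K to the nearest 50 K.
M_estimate = 10⁶/6000 = 166.67; M_reference = 10⁶/3200 = 312.50.
ΔM = 166.67 − 312.50 = -145.83 → -146 mireds.

-146 mireds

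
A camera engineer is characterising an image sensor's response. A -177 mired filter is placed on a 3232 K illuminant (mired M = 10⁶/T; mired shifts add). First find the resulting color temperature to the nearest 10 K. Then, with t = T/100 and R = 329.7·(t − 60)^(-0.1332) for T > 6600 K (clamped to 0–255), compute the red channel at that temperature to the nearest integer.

M_in = 10⁶/3232 = 309.41; M_out = 309.41 + (-177) = 132.41.
T_out = 10⁶/132.41 = 7552.5 K → 7550 K; t = 75.5.
R = 329.7·(75.5 − 60)^(-0.1332) = 329.7·15.5^(-0.1332) = 329.7·0.69414 = 228.858.
Rounded: 229.

229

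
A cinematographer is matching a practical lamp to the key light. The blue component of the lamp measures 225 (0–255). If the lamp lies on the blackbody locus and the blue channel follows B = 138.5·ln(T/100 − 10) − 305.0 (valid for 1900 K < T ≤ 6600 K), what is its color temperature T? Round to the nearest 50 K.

ln(t − 10) = (225 + 305.0) / 138.5 = 3.8267.
t − 10 = e^3.8267 = 45.911, so t = 55.911.
T = 100·t = 5591 K → 5600 K to the nearest 50 K.

5600 K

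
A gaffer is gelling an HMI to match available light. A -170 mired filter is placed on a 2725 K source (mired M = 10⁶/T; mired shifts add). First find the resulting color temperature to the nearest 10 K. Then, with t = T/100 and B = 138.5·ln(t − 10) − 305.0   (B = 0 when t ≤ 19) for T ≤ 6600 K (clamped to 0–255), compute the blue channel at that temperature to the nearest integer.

209

M_in = 10⁶/2725 = 366.97; M_out = 366.97 + (-170) = 196.97.
T_out = 10⁶/196.97 = 5076.9 K → 5080 K; t = 50.8.
B = 138.5·ln(50.8 − 10) − 305.0 = 138.5·ln 40.8 − 305.0 = 138.5·3.7087 − 305.0 = 208.652.
Rounded: 209.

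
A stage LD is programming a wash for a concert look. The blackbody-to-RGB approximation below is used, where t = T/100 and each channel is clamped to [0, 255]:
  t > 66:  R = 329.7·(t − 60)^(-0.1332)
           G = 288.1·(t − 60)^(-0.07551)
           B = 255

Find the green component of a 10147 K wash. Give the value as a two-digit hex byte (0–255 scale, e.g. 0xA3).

0xD9

t = 10147/100 = 101.47; the t > 66 branch applies.
G = 288.1·(101.47 − 60)^(-0.07551) = 288.1·41.47^(-0.07551) = 288.1·0.75482 = 217.464.
Rounded: 217; in hex, 0xD9.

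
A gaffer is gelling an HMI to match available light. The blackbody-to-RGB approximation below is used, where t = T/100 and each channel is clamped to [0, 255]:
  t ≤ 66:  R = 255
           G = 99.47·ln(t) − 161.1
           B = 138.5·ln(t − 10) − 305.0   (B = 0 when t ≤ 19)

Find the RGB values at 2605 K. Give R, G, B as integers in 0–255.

R=255, G=163, B=79

t = 2605/100 = 26.05; the t ≤ 66 branch applies.
R = 255 by definition for t ≤ 66.
G = 99.47·ln 26.05 − 161.1 = 99.47·3.2600 − 161.1 = 163.174.
B = 138.5·ln(26.05 − 10) − 305.0 = 138.5·ln 16.05 − 305.0 = 138.5·2.7757 − 305.0 = 79.436.
Rounded: (255, 163, 79).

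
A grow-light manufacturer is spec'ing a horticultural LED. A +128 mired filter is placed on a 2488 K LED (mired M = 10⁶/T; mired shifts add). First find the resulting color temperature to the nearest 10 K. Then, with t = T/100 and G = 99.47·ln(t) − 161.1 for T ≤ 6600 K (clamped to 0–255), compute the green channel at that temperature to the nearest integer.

M_in = 10⁶/2488 = 401.93; M_out = 401.93 + (+128) = 529.93.
T_out = 10⁶/529.93 = 1887.0 K → 1890 K; t = 18.9.
G = 99.47·ln 18.9 − 161.1 = 99.47·2.9392 − 161.1 = 131.258.
Rounded: 131.

131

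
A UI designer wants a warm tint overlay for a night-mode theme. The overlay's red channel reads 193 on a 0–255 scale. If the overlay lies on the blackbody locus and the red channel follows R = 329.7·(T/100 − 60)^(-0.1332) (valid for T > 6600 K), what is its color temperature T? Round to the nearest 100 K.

11600 K

(t − 60)^(-0.1332) = 193/329.7 = 0.58538.
t − 60 = 0.58538^(1/-0.1332) = 0.58538^(-7.508) = 55.713, so t = 115.713.
T = 100·t = 11571 K → 11600 K to the nearest 100 K.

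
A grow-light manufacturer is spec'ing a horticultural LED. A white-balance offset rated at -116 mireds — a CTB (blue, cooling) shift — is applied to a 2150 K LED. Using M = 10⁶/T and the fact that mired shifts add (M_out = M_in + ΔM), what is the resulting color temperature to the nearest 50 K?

M_in = 10⁶/2150 = 465.12 mireds.
M_out = 465.12 + (-116) = 349.12 mireds.
T_out = 10⁶/349.12 = 2864.4 K → 2850 K.

2850 K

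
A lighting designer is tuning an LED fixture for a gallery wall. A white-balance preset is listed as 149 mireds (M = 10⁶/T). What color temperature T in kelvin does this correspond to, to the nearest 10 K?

T = 10⁶ / 149 = 6711.41 K → 6710 K.

6710 K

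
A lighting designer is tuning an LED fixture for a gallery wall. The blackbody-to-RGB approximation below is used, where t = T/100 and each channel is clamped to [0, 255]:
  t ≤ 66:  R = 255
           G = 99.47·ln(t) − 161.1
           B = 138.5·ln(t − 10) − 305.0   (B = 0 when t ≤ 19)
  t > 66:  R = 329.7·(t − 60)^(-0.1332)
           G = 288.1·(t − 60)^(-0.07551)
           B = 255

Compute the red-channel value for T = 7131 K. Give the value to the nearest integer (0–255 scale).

t = 7131/100 = 71.31; the t > 66 branch applies.
R = 329.7·(71.31 − 60)^(-0.1332) = 329.7·11.31^(-0.1332) = 329.7·0.72390 = 238.670.
Rounded: 239.

239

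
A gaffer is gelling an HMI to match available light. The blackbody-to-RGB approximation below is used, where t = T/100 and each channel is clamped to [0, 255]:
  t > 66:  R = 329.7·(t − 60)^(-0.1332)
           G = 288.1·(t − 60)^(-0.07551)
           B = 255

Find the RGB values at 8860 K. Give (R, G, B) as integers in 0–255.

(211, 224, 255)

t = 8860/100 = 88.6; the t > 66 branch applies.
R = 329.7·(88.6 − 60)^(-0.1332) = 329.7·28.6^(-0.1332) = 329.7·0.63975 = 210.926.
G = 288.1·(88.6 − 60)^(-0.07551) = 288.1·28.6^(-0.07551) = 288.1·0.77630 = 223.652.
B = 255 by definition for t > 66.
Rounded: (211, 224, 255).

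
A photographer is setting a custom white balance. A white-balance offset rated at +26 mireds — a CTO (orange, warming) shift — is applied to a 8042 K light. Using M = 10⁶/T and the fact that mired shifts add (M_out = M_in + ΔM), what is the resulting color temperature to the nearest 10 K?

6650 K

M_in = 10⁶/8042 = 124.35 mireds.
M_out = 124.35 + (+26) = 150.35 mireds.
T_out = 10⁶/150.35 = 6651.3 K → 6650 K.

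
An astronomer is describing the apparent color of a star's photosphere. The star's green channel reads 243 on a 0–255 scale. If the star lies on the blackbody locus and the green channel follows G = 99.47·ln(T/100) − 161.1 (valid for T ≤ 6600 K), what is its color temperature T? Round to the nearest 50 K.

5800 K

ln t = (243 + 161.1) / 99.47 = 4.0625.
t = e^4.0625 = 58.121.
T = 100·t = 5812 K → 5800 K to the nearest 50 K.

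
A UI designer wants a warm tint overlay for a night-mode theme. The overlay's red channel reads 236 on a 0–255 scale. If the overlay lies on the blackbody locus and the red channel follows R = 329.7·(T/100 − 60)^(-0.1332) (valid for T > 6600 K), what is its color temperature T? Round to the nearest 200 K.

7200 K

(t − 60)^(-0.1332) = 236/329.7 = 0.71580.
t − 60 = 0.71580^(1/-0.1332) = 0.71580^(-7.508) = 12.307, so t = 72.307.
T = 100·t = 7231 K → 7200 K to the nearest 200 K.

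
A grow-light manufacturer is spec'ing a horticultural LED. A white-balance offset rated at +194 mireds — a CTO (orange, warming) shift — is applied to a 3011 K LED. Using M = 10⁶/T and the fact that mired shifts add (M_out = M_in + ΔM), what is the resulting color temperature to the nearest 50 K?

M_in = 10⁶/3011 = 332.12 mireds.
M_out = 332.12 + (+194) = 526.12 mireds.
T_out = 10⁶/526.12 = 1900.7 K → 1900 K.

1900 K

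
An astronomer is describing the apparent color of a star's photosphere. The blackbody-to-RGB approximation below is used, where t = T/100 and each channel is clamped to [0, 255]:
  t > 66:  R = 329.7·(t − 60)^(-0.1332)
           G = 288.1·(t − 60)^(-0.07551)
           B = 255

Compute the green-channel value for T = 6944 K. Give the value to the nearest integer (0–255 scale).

t = 6944/100 = 69.44; the t > 66 branch applies.
G = 288.1·(69.44 − 60)^(-0.07551) = 288.1·9.44^(-0.07551) = 288.1·0.84407 = 243.177.
Rounded: 243.

243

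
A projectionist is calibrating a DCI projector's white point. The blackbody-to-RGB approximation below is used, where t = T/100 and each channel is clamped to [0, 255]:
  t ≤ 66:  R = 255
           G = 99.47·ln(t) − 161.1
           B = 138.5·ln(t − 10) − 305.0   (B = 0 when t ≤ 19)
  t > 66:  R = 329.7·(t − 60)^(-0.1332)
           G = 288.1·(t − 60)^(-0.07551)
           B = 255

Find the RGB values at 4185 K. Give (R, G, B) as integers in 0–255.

(255, 210, 174)

t = 4185/100 = 41.85; the t ≤ 66 branch applies.
R = 255 by definition for t ≤ 66.
G = 99.47·ln 41.85 − 161.1 = 99.47·3.7341 − 161.1 = 210.330.
B = 138.5·ln(41.85 − 10) − 305.0 = 138.5·ln 31.85 − 305.0 = 138.5·3.4610 − 305.0 = 174.354.
Rounded: (255, 210, 174).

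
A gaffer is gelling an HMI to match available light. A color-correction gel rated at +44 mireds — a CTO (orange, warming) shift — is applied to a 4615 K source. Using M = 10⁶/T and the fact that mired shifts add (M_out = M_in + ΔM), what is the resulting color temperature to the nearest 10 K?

3840 K

M_in = 10⁶/4615 = 216.68 mireds.
M_out = 216.68 + (+44) = 260.68 mireds.
T_out = 10⁶/260.68 = 3836.1 K → 3840 K.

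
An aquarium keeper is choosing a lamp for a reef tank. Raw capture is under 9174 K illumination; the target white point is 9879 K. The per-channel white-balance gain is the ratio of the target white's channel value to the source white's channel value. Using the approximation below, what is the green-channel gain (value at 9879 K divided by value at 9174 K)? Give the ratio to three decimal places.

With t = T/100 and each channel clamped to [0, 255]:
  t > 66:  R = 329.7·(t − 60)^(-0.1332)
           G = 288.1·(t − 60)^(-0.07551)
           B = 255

At 9174 K (t = 91.74):
  G = 288.1·(91.74 − 60)^(-0.07551) = 288.1·31.74^(-0.07551) = 288.1·0.77022 = 221.900.
At 9879 K (t = 98.79):
  G = 288.1·(98.79 − 60)^(-0.07551) = 288.1·38.79^(-0.07551) = 288.1·0.75864 = 218.564.
Gain = 218.564 / 221.900 = 0.9850 → 0.985.

0.985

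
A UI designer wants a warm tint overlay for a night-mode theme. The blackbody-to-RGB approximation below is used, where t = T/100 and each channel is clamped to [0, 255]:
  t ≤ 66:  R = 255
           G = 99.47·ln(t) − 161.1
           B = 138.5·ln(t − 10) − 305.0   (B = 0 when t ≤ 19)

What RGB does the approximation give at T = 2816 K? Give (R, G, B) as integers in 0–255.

t = 2816/100 = 28.16; the t ≤ 66 branch applies.
R = 255 by definition for t ≤ 66.
G = 99.47·ln 28.16 − 161.1 = 99.47·3.3379 − 161.1 = 170.921.
B = 138.5·ln(28.16 − 10) − 305.0 = 138.5·ln 18.16 − 305.0 = 138.5·2.8992 − 305.0 = 96.542.
Rounded: (255, 171, 97).

(255, 171, 97)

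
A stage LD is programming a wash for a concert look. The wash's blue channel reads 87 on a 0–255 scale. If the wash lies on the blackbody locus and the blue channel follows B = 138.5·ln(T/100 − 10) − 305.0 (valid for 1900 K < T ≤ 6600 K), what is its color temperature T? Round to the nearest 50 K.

ln(t − 10) = (87 + 305.0) / 138.5 = 2.8303.
t − 10 = e^2.8303 = 16.951, so t = 26.951.
T = 100·t = 2695 K → 2700 K to the nearest 50 K.

2700 K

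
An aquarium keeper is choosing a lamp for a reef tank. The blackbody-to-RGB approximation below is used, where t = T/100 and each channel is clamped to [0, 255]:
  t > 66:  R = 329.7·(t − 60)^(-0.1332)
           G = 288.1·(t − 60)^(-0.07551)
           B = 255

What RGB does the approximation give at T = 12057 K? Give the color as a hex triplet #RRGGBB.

t = 12057/100 = 120.57; the t > 66 branch applies.
R = 329.7·(120.57 − 60)^(-0.1332) = 329.7·60.57^(-0.1332) = 329.7·0.57890 = 190.863.
G = 288.1·(120.57 − 60)^(-0.07551) = 288.1·60.57^(-0.07551) = 288.1·0.73354 = 211.332.
B = 255 by definition for t > 66.
Rounded: (191, 211, 255).
In hex: #BFD3FF.

#BFD3FF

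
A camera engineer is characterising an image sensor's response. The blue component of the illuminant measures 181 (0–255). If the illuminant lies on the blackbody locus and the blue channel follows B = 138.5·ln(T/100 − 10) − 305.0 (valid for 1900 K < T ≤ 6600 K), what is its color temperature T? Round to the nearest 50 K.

ln(t − 10) = (181 + 305.0) / 138.5 = 3.5090.
t − 10 = e^3.5090 = 33.416, so t = 43.416.
T = 100·t = 4342 K → 4350 K to the nearest 50 K.

4350 K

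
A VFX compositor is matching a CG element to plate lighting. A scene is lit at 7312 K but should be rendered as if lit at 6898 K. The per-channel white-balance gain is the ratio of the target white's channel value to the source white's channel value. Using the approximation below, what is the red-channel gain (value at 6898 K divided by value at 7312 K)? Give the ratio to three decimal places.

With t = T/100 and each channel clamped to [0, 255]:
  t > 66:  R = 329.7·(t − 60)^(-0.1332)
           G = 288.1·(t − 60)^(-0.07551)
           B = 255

At 7312 K (t = 73.12):
  R = 329.7·(73.12 − 60)^(-0.1332) = 329.7·13.12^(-0.1332) = 329.7·0.70973 = 233.997.
At 6898 K (t = 68.98):
  R = 329.7·(68.98 − 60)^(-0.1332) = 329.7·8.98^(-0.1332) = 329.7·0.74649 = 246.118.
Gain = 246.118 / 233.997 = 1.0518 → 1.052.

1.052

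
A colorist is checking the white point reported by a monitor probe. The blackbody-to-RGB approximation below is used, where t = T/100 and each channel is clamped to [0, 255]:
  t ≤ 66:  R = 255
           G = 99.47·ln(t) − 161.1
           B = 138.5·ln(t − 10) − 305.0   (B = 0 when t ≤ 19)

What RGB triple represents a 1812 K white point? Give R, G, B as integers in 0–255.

t = 1812/100 = 18.12; the t ≤ 66 branch applies.
R = 255 by definition for t ≤ 66.
G = 99.47·ln 18.12 − 161.1 = 99.47·2.8970 − 161.1 = 127.066.
t = 18.12 ≤ 19, so B = 0.
Rounded: (255, 127, 0).

R=255, G=127, B=0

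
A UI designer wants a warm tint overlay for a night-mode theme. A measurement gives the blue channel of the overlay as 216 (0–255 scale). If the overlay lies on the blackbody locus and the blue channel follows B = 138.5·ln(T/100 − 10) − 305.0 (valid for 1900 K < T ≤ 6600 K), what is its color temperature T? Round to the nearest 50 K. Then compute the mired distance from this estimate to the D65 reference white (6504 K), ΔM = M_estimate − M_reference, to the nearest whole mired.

ln(t − 10) = (216 + 305.0) / 138.5 = 3.7617.
t − 10 = e^3.7617 = 43.023, so t = 53.023.
T = 100·t = 5302 K → 5300 K to the nearest 50 K.
M_estimate = 10⁶/5300 = 188.68; M_reference = 10⁶/6504 = 153.75.
ΔM = 188.68 − 153.75 = 34.93 → +35 mireds.

+35 mireds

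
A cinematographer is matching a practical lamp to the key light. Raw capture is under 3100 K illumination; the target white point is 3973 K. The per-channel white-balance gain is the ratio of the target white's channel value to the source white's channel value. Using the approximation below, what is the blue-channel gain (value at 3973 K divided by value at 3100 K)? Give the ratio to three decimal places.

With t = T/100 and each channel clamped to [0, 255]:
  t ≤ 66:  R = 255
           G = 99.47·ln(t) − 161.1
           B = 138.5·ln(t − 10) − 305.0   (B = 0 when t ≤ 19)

At 3100 K (t = 31):
  B = 138.5·ln(31 − 10) − 305.0 = 138.5·ln 21 − 305.0 = 138.5·3.0445 − 305.0 = 116.666.
At 3973 K (t = 39.73):
  B = 138.5·ln(39.73 − 10) − 305.0 = 138.5·ln 29.73 − 305.0 = 138.5·3.3922 − 305.0 = 164.814.
Gain = 164.814 / 116.666 = 1.4127 → 1.413.

1.413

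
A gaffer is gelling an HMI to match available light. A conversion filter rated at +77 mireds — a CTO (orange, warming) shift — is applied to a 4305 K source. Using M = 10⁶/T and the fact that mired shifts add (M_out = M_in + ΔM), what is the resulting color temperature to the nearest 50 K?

3250 K

M_in = 10⁶/4305 = 232.29 mireds.
M_out = 232.29 + (+77) = 309.29 mireds.
T_out = 10⁶/309.29 = 3233.2 K → 3250 K.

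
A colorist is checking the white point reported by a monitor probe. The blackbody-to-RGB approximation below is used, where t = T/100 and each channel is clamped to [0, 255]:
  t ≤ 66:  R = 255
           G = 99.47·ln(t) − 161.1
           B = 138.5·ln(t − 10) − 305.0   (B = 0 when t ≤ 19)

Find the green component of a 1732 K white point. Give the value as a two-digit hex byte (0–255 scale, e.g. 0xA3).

t = 1732/100 = 17.32; the t ≤ 66 branch applies.
G = 99.47·ln 17.32 − 161.1 = 99.47·2.8519 − 161.1 = 122.575.
Rounded: 123; in hex, 0x7B.

0x7B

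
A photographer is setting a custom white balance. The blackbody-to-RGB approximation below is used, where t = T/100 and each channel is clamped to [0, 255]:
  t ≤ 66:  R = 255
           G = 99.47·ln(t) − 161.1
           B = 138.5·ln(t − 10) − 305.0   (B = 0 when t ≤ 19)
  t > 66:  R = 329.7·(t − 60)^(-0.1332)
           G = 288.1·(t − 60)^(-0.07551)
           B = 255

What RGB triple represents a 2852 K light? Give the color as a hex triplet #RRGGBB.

t = 2852/100 = 28.52; the t ≤ 66 branch applies.
R = 255 by definition for t ≤ 66.
G = 99.47·ln 28.52 − 161.1 = 99.47·3.3506 − 161.1 = 172.185.
B = 138.5·ln(28.52 − 10) − 305.0 = 138.5·ln 18.52 − 305.0 = 138.5·2.9189 − 305.0 = 99.261.
Rounded: (255, 172, 99).
In hex: #FFAC63.

#FFAC63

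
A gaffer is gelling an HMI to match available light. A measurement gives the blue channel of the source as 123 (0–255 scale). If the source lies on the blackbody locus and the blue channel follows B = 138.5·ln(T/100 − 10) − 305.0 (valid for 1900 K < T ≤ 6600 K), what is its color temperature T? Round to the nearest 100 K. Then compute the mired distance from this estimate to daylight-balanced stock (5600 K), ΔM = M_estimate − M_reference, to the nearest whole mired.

ln(t − 10) = (123 + 305.0) / 138.5 = 3.0903.
t − 10 = e^3.0903 = 21.983, so t = 31.983.
T = 100·t = 3198 K → 3200 K to the nearest 100 K.
M_estimate = 10⁶/3200 = 312.50; M_reference = 10⁶/5600 = 178.57.
ΔM = 312.50 − 178.57 = 133.93 → +134 mireds.

+134 mireds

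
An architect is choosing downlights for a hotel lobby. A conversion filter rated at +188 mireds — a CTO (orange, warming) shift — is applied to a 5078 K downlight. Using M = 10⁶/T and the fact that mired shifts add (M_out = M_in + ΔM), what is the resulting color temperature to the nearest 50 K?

M_in = 10⁶/5078 = 196.93 mireds.
M_out = 196.93 + (+188) = 384.93 mireds.
T_out = 10⁶/384.93 = 2597.9 K → 2600 K.

2600 K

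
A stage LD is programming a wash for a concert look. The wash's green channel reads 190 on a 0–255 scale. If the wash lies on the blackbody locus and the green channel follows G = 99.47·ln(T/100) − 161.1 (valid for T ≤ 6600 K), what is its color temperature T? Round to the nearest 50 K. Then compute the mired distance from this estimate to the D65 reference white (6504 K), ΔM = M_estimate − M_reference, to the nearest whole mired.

ln t = (190 + 161.1) / 99.47 = 3.5297.
t = e^3.5297 = 34.114.
T = 100·t = 3411 K → 3400 K to the nearest 50 K.
M_estimate = 10⁶/3400 = 294.12; M_reference = 10⁶/6504 = 153.75.
ΔM = 294.12 − 153.75 = 140.37 → +140 mireds.

+140 mireds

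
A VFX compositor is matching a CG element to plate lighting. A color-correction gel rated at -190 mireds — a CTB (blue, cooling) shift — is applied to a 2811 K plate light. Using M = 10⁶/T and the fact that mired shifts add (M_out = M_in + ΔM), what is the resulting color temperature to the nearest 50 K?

M_in = 10⁶/2811 = 355.75 mireds.
M_out = 355.75 + (-190) = 165.75 mireds.
T_out = 10⁶/165.75 = 6033.4 K → 6050 K.

6050 K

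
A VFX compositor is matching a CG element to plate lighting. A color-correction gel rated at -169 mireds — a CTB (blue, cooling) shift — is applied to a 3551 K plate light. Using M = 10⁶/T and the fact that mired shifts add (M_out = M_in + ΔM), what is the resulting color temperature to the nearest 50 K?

M_in = 10⁶/3551 = 281.61 mireds.
M_out = 281.61 + (-169) = 112.61 mireds.
T_out = 10⁶/112.61 = 8880.1 K → 8900 K.

8900 K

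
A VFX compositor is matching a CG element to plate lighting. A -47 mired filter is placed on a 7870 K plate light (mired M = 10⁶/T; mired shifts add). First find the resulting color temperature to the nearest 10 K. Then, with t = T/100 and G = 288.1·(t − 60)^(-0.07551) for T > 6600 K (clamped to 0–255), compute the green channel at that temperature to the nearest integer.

210

M_in = 10⁶/7870 = 127.06; M_out = 127.06 + (-47) = 80.06.
T_out = 10⁶/80.06 = 12489.9 K → 12490 K; t = 124.9.
G = 288.1·(124.9 − 60)^(-0.07551) = 288.1·64.9^(-0.07551) = 288.1·0.72972 = 210.233.
Rounded: 210.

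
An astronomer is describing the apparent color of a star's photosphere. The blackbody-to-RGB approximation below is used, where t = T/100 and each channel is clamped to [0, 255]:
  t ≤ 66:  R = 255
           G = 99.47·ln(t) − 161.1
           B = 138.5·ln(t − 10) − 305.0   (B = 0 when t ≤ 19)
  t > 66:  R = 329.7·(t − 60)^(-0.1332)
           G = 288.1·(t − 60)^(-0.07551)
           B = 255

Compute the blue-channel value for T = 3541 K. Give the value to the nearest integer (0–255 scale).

t = 3541/100 = 35.41; the t ≤ 66 branch applies.
B = 138.5·ln(35.41 − 10) − 305.0 = 138.5·ln 25.41 − 305.0 = 138.5·3.2351 − 305.0 = 143.067.
Rounded: 143.

143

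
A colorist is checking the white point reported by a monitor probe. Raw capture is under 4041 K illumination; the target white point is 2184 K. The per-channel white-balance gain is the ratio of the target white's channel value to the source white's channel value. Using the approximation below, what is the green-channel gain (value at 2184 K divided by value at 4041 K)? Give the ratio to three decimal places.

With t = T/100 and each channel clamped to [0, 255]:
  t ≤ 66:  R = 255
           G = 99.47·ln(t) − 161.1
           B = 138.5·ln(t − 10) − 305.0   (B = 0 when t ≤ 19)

0.704

At 4041 K (t = 40.41):
  G = 99.47·ln 40.41 − 161.1 = 99.47·3.6991 − 161.1 = 206.847.
At 2184 K (t = 21.84):
  G = 99.47·ln 21.84 − 161.1 = 99.47·3.0837 − 161.1 = 145.640.
Gain = 145.640 / 206.847 = 0.7041 → 0.704.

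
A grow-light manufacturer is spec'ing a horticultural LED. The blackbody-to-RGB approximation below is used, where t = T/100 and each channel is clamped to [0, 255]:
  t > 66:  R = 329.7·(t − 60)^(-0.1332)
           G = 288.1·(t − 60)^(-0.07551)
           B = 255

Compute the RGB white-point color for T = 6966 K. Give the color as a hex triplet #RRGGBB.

t = 6966/100 = 69.66; the t > 66 branch applies.
R = 329.7·(69.66 − 60)^(-0.1332) = 329.7·9.66^(-0.1332) = 329.7·0.73927 = 243.736.
G = 288.1·(69.66 − 60)^(-0.07551) = 288.1·9.66^(-0.07551) = 288.1·0.84261 = 242.755.
B = 255 by definition for t > 66.
Rounded: (244, 243, 255).
In hex: #F4F3FF.

#F4F3FF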